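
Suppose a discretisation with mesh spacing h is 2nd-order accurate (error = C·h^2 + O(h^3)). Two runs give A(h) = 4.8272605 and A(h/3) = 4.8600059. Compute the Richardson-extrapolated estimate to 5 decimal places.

The leading error scales as h^2; refining by a factor of 3 reduces it by 3^2 = 9.
Extrapolated value = (9·A(h/3) − A(h)) / (9 − 1)
= (9·4.8600059 − 4.8272605) / 8
= 38.9127926 / 8 = 4.8640991

4.86410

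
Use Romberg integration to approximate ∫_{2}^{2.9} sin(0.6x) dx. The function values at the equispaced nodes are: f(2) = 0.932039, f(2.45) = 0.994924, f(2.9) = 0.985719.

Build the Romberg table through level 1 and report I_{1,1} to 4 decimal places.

I_{0,0} (trapezoid, 1 panel, h=0.9000): 0.862991
I_{1,0} (trapezoid, 2 panels, h=0.4500): 0.879211
I_{1,1} = 0.879211 + (0.879211 − 0.862991)/3 = 0.884618

0.8846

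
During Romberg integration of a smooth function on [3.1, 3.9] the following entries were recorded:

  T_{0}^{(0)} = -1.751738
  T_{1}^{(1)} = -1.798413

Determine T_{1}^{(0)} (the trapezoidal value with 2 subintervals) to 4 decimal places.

From T_{1}^{(1)} = (4·T_{1}^{(0)} − T_{0}^{(0)})/3, solve for T_{1}^{(0)}:
4·T_{1}^{(0)} = 3·(-1.798413) + (-1.751738) = -7.146977
T_{1}^{(0)} = -1.786744

-1.7867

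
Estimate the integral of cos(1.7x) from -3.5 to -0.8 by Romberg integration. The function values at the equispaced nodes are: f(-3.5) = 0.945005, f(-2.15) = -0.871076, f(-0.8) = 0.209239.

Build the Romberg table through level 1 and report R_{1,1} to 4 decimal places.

-1.0485

R_{0,0} (trapezoid, 1 panel, h=2.7000): 1.558229
R_{1,0} (trapezoid, 2 panels, h=1.3500): -0.396838
R_{1,1} = -0.396838 + (-0.396838 − 1.558229)/3 = -1.048527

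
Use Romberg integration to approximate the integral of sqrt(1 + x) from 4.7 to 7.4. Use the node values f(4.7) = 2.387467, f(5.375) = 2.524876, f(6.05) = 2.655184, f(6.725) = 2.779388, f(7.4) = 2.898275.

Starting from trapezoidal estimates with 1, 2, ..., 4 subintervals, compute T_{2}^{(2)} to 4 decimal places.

7.1580

T_{0}^{(0)} (trapezoid, 1 panel, h=2.7000): 7.135752
T_{1}^{(0)} (trapezoid, 2 panels, h=1.3500): 7.152374
T_{2}^{(0)} (trapezoid, 4 panels, h=0.6750): 7.156565
T_{1}^{(1)} = 7.152374 + (7.152374 − 7.135752)/3 = 7.157915
T_{2}^{(1)} = 7.156565 + (7.156565 − 7.152374)/3 = 7.157962
T_{2}^{(2)} = 7.157962 + (7.157962 − 7.157915)/15 = 7.157965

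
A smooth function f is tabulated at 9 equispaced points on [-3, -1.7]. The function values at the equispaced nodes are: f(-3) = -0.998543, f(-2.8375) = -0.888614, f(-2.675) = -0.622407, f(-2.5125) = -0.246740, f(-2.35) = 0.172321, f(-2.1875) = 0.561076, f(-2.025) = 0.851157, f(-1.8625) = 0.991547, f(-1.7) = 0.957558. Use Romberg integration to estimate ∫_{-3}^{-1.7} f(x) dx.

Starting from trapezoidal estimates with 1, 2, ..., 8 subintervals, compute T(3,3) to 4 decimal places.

T(0,0) (trapezoid, 1 panel, h=1.3000): -0.026640
T(1,0) (trapezoid, 2 panels, h=0.6500): 0.098689
T(2,0) (trapezoid, 4 panels, h=0.3250): 0.123688
T(3,0) (trapezoid, 8 panels, h=0.1625): 0.129650
T(1,1) = 0.098689 + (0.098689 − (-0.026640))/3 = 0.140465
T(2,1) = 0.123688 + (0.123688 − 0.098689)/3 = 0.132021
T(3,1) = 0.129650 + (0.129650 − 0.123688)/3 = 0.131637
T(2,2) = 0.132021 + (0.132021 − 0.140465)/15 = 0.131458
T(3,2) = 0.131637 + (0.131637 − 0.132021)/15 = 0.131611
T(3,3) = 0.131611 + (0.131611 − 0.131458)/63 = 0.131613

0.1316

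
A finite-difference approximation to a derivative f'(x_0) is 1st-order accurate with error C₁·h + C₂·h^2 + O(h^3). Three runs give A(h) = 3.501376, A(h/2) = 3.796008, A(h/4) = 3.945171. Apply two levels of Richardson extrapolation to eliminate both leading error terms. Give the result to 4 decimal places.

4.0956

First eliminate the h term (factor 2^1 = 2):
  B₁ = (2·3.796008 − 3.501376)/1 = 4.090640
  B₂ = (2·3.945171 − 3.796008)/1 = 4.094334
Then eliminate the h^2 term (factor 2^2 = 4):
  (4·4.094334 − 4.090640)/3 = 4.095565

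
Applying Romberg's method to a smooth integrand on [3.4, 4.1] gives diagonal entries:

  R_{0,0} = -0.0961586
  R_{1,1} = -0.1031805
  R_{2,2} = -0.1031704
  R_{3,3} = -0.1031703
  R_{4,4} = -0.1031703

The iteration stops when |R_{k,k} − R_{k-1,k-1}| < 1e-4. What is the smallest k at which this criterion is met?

|R_{1,1} − R_{0,0}| = 0.0070219 ≥ 1e-4
|R_{2,2} − R_{1,1}| = 0.0000101 < 1e-4

k = 2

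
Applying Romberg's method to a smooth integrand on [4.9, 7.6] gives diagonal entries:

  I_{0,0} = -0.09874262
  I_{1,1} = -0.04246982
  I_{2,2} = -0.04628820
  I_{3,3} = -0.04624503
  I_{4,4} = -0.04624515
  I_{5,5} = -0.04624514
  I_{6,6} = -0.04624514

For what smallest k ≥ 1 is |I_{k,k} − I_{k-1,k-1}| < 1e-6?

|I_{1,1} − I_{0,0}| = 0.05627280 ≥ 1e-6
|I_{2,2} − I_{1,1}| = 0.00381838 ≥ 1e-6
|I_{3,3} − I_{2,2}| = 0.00004317 ≥ 1e-6
|I_{4,4} − I_{3,3}| = 0.00000012 < 1e-6

k = 4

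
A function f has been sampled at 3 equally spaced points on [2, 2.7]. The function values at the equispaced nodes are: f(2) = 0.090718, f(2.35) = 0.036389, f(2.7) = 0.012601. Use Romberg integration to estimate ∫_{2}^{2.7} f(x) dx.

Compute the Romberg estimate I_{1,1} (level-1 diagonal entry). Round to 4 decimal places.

0.0290

I_{0,0} (trapezoid, 1 panel, h=0.7000): 0.036162
I_{1,0} (trapezoid, 2 panels, h=0.3500): 0.030817
I_{1,1} = 0.030817 + (0.030817 − 0.036162)/3 = 0.029035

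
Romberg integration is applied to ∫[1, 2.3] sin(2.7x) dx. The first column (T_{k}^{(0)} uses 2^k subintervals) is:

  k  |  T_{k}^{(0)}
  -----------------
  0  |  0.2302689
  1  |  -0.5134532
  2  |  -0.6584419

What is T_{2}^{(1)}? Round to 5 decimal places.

Richardson extrapolation on the trapezoidal column (denominator 4−1=3):
T_{2}^{(1)} = -0.6584419 + (-0.6584419 − (-0.5134532))/3 = -0.7067715

-0.70677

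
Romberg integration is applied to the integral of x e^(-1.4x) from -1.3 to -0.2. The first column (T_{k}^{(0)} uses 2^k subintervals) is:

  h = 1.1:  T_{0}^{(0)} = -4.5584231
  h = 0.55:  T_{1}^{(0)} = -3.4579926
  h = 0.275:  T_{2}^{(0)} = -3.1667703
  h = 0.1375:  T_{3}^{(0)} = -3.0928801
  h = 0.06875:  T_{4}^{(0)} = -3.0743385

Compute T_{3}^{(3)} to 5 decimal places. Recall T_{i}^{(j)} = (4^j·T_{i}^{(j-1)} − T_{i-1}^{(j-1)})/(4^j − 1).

-3.06815

T_{1}^{(1)} = (4·(-3.4579926) − (-4.5584231)) / 3 = -3.0911824
T_{2}^{(1)} = -3.1667703 + (-3.1667703 − (-3.4579926))/3 = -3.0696962
T_{3}^{(1)} = -3.0928801 + (-3.0928801 − (-3.1667703))/3 = -3.0682500
T_{2}^{(2)} = -3.0696962 + (-3.0696962 − (-3.0911824))/15 = -3.0682638
T_{3}^{(2)} = (16·(-3.0682500) − (-3.0696962)) / 15 = -3.0681536
T_{3}^{(3)} = (64·(-3.0681536) − (-3.0682638)) / 63 = -3.0681519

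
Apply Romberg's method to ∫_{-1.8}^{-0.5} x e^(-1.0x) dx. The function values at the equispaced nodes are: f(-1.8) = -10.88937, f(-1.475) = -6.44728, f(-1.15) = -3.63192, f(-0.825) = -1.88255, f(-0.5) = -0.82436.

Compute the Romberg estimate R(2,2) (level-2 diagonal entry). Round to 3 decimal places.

R(0,0) (trapezoid, 1 panel, h=1.3000): -7.61392
R(1,0) (trapezoid, 2 panels, h=0.6500): -6.16771
R(2,0) (trapezoid, 4 panels, h=0.3250): -5.79105
R(1,1) = -6.16771 + (-6.16771 − (-7.61392))/3 = -5.68564
R(2,1) = -5.79105 + (-5.79105 − (-6.16771))/3 = -5.66550
R(2,2) = -5.66550 + (-5.66550 − (-5.68564))/15 = -5.66416

-5.664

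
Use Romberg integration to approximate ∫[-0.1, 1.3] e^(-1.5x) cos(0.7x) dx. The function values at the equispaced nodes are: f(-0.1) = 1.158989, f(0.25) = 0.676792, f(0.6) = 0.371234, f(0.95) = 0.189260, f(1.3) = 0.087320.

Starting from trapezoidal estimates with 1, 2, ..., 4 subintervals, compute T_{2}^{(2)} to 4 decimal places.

0.6361

T_{0}^{(0)} (trapezoid, 1 panel, h=1.4000): 0.872416
T_{1}^{(0)} (trapezoid, 2 panels, h=0.7000): 0.696072
T_{2}^{(0)} (trapezoid, 4 panels, h=0.3500): 0.651154
T_{1}^{(1)} = 0.696072 + (0.696072 − 0.872416)/3 = 0.637291
T_{2}^{(1)} = 0.651154 + (0.651154 − 0.696072)/3 = 0.636181
T_{2}^{(2)} = 0.636181 + (0.636181 − 0.637291)/15 = 0.636107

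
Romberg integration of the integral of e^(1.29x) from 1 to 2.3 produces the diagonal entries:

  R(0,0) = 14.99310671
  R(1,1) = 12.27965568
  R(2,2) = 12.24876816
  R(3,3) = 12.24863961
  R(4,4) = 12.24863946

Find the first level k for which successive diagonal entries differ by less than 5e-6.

|R(1,1) − R(0,0)| = 2.71345103 ≥ 5e-6
|R(2,2) − R(1,1)| = 0.03088752 ≥ 5e-6
|R(3,3) − R(2,2)| = 0.00012855 ≥ 5e-6
|R(4,4) − R(3,3)| = 0.00000015 < 5e-6

k = 4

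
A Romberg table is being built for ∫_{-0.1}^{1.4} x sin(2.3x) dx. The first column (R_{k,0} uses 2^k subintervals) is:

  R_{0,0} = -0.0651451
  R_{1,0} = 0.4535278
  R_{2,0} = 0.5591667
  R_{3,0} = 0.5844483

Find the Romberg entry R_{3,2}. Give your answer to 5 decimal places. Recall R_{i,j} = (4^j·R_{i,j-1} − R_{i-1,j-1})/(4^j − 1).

0.59278

Richardson extrapolation on the trapezoidal column (denominator 4−1=3):
R_{2,1} = 0.5591667 + (0.5591667 − 0.4535278)/3 = 0.5943797
R_{3,1} = (4·0.5844483 − 0.5591667) / 3 = 0.5928755
R_{3,2} = 0.5928755 + (0.5928755 − 0.5943797)/15 = 0.5927752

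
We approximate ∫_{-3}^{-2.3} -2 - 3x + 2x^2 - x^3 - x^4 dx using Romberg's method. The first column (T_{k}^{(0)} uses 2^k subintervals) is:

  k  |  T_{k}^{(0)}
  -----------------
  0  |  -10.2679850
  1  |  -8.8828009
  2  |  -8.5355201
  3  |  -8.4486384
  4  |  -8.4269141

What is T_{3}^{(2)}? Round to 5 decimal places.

T_{2}^{(1)} = -8.5355201 + (-8.5355201 − (-8.8828009))/3 = -8.4197598
T_{3}^{(1)} = -8.4486384 + (-8.4486384 − (-8.5355201))/3 = -8.4196778
T_{3}^{(2)} = -8.4196778 + (-8.4196778 − (-8.4197598))/15 = -8.4196723

-8.41967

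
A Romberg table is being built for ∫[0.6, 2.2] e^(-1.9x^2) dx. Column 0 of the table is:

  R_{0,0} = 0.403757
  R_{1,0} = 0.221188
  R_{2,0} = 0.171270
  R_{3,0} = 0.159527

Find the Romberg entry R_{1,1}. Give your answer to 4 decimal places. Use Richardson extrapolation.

Richardson extrapolation on the trapezoidal column (denominator 4−1=3):
R_{1,1} = 0.221188 + (0.221188 − 0.403757)/3 = 0.160332

0.1603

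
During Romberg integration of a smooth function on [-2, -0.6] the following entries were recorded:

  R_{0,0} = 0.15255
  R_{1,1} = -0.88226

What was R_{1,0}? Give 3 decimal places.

-0.624

From R_{1,1} = (4·R_{1,0} − R_{0,0})/3, solve for R_{1,0}:
4·R_{1,0} = 3·(-0.88226) + 0.15255 = -2.49423
R_{1,0} = -0.62356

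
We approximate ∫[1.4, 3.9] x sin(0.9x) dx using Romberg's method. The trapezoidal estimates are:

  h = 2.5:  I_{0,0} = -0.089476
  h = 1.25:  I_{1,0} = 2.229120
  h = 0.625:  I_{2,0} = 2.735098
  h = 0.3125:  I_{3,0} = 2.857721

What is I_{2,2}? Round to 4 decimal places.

Richardson extrapolation on the trapezoidal column (denominator 4−1=3):
I_{1,1} = (4·2.229120 − (-0.089476)) / 3 = 3.001985
I_{2,1} = (4·2.735098 − 2.229120) / 3 = 2.903757
I_{2,2} = 2.903757 + (2.903757 − 3.001985)/15 = 2.897208

2.8972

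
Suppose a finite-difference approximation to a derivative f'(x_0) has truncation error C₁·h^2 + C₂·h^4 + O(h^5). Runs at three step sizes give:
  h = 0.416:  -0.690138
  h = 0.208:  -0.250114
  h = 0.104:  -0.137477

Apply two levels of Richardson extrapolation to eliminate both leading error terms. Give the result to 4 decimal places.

-0.0997

First eliminate the h^2 term (factor 2^2 = 4):
  B₁ = (4·(-0.250114) − (-0.690138))/3 = -0.103439
  B₂ = (4·(-0.137477) − (-0.250114))/3 = -0.099931
Then eliminate the h^4 term (factor 2^4 = 16):
  (16·(-0.099931) − (-0.103439))/15 = -0.099697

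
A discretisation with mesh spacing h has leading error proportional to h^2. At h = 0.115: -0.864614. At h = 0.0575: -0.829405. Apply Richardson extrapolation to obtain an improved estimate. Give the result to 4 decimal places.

The leading error scales as h^2; refining by a factor of 2 reduces it by 2^2 = 4.
Extrapolated value = (4·A(h/2) − A(h)) / (4 − 1)
= (4·(-0.829405) − (-0.864614)) / 3
= -2.453006 / 3 = -0.817669

-0.8177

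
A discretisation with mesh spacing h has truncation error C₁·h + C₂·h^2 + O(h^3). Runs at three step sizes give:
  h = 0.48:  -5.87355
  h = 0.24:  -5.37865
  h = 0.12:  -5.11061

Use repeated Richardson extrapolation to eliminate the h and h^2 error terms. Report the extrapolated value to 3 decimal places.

First eliminate the h term (factor 2^1 = 2):
  B₁ = (2·(-5.37865) − (-5.87355))/1 = -4.88375
  B₂ = (2·(-5.11061) − (-5.37865))/1 = -4.84257
Then eliminate the h^2 term (factor 2^2 = 4):
  (4·(-4.84257) − (-4.88375))/3 = -4.82884

-4.829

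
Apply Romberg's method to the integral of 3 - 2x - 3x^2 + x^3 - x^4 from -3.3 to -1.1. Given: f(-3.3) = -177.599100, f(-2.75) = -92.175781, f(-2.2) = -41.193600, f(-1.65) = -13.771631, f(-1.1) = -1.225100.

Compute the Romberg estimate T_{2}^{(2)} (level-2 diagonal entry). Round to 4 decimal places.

T_{0}^{(0)} (trapezoid, 1 panel, h=2.2000): -196.706620
T_{1}^{(0)} (trapezoid, 2 panels, h=1.1000): -143.666270
T_{2}^{(0)} (trapezoid, 4 panels, h=0.5500): -130.104212
T_{1}^{(1)} = -143.666270 + (-143.666270 − (-196.706620))/3 = -125.986153
T_{2}^{(1)} = -130.104212 + (-130.104212 − (-143.666270))/3 = -125.583526
T_{2}^{(2)} = -125.583526 + (-125.583526 − (-125.986153))/15 = -125.556684

-125.5567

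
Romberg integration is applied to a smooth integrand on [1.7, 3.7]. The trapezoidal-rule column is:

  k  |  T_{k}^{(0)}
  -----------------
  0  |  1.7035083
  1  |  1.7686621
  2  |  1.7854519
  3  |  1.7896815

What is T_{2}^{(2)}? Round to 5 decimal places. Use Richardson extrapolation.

1.79109

T_{1}^{(1)} = 1.7686621 + (1.7686621 − 1.7035083)/3 = 1.7903800
T_{2}^{(1)} = 1.7854519 + (1.7854519 − 1.7686621)/3 = 1.7910485
T_{2}^{(2)} = (16·1.7910485 − 1.7903800) / 15 = 1.7910931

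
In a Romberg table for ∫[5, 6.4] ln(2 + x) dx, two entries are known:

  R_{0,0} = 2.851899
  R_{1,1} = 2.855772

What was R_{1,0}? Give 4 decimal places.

2.8548

From R_{1,1} = (4·R_{1,0} − R_{0,0})/3, solve for R_{1,0}:
4·R_{1,0} = 3·2.855772 + 2.851899 = 11.419215
R_{1,0} = 2.854804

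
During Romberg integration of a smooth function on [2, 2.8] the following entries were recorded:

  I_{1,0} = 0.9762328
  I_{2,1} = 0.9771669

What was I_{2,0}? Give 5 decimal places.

From I_{2,1} = (4·I_{2,0} − I_{1,0})/3, solve for I_{2,0}:
4·I_{2,0} = 3·0.9771669 + 0.9762328 = 3.9077335
I_{2,0} = 0.9769334

0.97693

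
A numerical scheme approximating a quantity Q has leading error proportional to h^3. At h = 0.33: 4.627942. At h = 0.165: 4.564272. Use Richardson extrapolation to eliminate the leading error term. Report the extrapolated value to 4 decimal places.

4.5552

Extrapolated value = (8·A(h/2) − A(h)) / (8 − 1)
= (8·4.564272 − 4.627942) / 7
= 31.886234 / 7 = 4.555176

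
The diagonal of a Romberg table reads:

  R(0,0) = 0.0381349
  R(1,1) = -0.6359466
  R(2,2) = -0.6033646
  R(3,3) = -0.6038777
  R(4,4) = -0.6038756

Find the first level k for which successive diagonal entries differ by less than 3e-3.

k = 3

|R(1,1) − R(0,0)| = 0.6740815 ≥ 3e-3
|R(2,2) − R(1,1)| = 0.0325820 ≥ 3e-3
|R(3,3) − R(2,2)| = 0.0005131 < 3e-3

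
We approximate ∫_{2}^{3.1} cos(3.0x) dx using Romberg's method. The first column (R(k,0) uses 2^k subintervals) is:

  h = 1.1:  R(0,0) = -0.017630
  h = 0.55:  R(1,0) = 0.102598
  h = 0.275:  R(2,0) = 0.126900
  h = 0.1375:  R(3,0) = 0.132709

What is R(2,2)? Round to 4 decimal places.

Richardson extrapolation on the trapezoidal column (denominator 4−1=3):
R(1,1) = 0.102598 + (0.102598 − (-0.017630))/3 = 0.142674
R(2,1) = (4·0.126900 − 0.102598) / 3 = 0.135001
R(2,2) = 0.135001 + (0.135001 − 0.142674)/15 = 0.134489

0.1345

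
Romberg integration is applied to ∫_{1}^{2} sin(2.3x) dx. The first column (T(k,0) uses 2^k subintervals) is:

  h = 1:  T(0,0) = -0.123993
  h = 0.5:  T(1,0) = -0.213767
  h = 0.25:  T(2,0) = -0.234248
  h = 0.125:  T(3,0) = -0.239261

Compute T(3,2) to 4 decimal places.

-0.2409

T(2,1) = (4·(-0.234248) − (-0.213767)) / 3 = -0.241075
T(3,1) = -0.239261 + (-0.239261 − (-0.234248))/3 = -0.240932
T(3,2) = -0.240932 + (-0.240932 − (-0.241075))/15 = -0.240922
(Column j=1 coincides with Simpson's rule on the same nodes.)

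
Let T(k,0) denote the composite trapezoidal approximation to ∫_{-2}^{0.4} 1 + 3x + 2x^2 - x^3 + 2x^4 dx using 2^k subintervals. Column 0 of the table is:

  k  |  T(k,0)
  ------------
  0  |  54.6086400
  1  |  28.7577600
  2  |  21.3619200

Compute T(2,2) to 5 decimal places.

Richardson extrapolation on the trapezoidal column (denominator 4−1=3):
T(1,1) = (4·28.7577600 − 54.6086400) / 3 = 20.1408000
T(2,1) = (4·21.3619200 − 28.7577600) / 3 = 18.8966400
T(2,2) = (16·18.8966400 − 20.1408000) / 15 = 18.8136960

18.81370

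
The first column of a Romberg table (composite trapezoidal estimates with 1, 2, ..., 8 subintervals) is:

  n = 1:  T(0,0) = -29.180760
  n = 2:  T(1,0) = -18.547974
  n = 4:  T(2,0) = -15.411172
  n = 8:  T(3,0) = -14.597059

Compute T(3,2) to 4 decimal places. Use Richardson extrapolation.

T(2,1) = (4·(-15.411172) − (-18.547974)) / 3 = -14.365571
T(3,1) = -14.597059 + (-14.597059 − (-15.411172))/3 = -14.325688
T(3,2) = -14.325688 + (-14.325688 − (-14.365571))/15 = -14.323029

-14.3230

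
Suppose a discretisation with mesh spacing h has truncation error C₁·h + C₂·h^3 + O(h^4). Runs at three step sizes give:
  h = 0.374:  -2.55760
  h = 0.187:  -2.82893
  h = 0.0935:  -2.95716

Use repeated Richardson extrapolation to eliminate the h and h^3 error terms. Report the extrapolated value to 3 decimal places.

First eliminate the h term (factor 2^1 = 2):
  B₁ = (2·(-2.82893) − (-2.55760))/1 = -3.10026
  B₂ = (2·(-2.95716) − (-2.82893))/1 = -3.08539
Then eliminate the h^3 term (factor 2^3 = 8):
  (8·(-3.08539) − (-3.10026))/7 = -3.08327

-3.083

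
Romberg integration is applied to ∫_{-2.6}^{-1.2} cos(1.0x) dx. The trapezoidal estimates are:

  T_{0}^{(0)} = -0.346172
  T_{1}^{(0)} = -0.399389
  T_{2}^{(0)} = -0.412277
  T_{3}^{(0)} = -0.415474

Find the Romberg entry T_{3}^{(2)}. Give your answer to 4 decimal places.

T_{2}^{(1)} = (4·(-0.412277) − (-0.399389)) / 3 = -0.416573
T_{3}^{(1)} = -0.415474 + (-0.415474 − (-0.412277))/3 = -0.416540
T_{3}^{(2)} = -0.416540 + (-0.416540 − (-0.416573))/15 = -0.416538

-0.4165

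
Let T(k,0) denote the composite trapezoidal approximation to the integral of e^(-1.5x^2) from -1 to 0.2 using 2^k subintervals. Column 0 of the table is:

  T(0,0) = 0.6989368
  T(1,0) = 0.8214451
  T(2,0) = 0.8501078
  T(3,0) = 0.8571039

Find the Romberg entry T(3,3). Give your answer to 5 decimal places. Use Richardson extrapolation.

T(1,1) = (4·0.8214451 − 0.6989368) / 3 = 0.8622812
T(2,1) = (4·0.8501078 − 0.8214451) / 3 = 0.8596620
T(3,1) = (4·0.8571039 − 0.8501078) / 3 = 0.8594359
T(2,2) = (16·0.8596620 − 0.8622812) / 15 = 0.8594874
T(3,2) = (16·0.8594359 − 0.8596620) / 15 = 0.8594208
T(3,3) = 0.8594208 + (0.8594208 − 0.8594874)/63 = 0.8594197

0.85942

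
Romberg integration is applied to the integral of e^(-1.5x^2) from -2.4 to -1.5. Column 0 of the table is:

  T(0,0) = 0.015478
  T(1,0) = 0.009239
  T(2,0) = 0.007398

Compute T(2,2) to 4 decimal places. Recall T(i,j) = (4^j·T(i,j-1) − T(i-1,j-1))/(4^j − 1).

0.0068

Richardson extrapolation on the trapezoidal column (denominator 4−1=3):
T(1,1) = (4·0.009239 − 0.015478) / 3 = 0.007159
T(2,1) = (4·0.007398 − 0.009239) / 3 = 0.006784
T(2,2) = 0.006784 + (0.006784 − 0.007159)/15 = 0.006759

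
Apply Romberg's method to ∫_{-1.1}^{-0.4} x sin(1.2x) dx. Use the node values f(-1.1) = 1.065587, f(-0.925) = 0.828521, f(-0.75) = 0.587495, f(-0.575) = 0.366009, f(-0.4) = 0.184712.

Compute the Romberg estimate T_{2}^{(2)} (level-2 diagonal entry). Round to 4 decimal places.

0.4202

T_{0}^{(0)} (trapezoid, 1 panel, h=0.7000): 0.437605
T_{1}^{(0)} (trapezoid, 2 panels, h=0.3500): 0.424426
T_{2}^{(0)} (trapezoid, 4 panels, h=0.1750): 0.421256
T_{1}^{(1)} = 0.424426 + (0.424426 − 0.437605)/3 = 0.420033
T_{2}^{(1)} = 0.421256 + (0.421256 − 0.424426)/3 = 0.420199
T_{2}^{(2)} = 0.420199 + (0.420199 − 0.420033)/15 = 0.420210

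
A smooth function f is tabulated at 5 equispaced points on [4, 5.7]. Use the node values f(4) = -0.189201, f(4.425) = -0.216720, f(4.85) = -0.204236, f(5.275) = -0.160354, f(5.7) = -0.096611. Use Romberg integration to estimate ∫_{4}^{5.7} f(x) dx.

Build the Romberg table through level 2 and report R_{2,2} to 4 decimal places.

R_{0,0} (trapezoid, 1 panel, h=1.7000): -0.242940
R_{1,0} (trapezoid, 2 panels, h=0.8500): -0.295071
R_{2,0} (trapezoid, 4 panels, h=0.4250): -0.307792
R_{1,1} = -0.295071 + (-0.295071 − (-0.242940))/3 = -0.312448
R_{2,1} = -0.307792 + (-0.307792 − (-0.295071))/3 = -0.312032
R_{2,2} = -0.312032 + (-0.312032 − (-0.312448))/15 = -0.312004

-0.3120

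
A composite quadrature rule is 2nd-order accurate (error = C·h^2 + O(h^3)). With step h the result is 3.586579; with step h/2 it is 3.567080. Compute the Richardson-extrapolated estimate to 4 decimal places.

Extrapolated value = (4·A(h/2) − A(h)) / (4 − 1)
= (4·3.567080 − 3.586579) / 3
= 10.681741 / 3 = 3.560580

3.5606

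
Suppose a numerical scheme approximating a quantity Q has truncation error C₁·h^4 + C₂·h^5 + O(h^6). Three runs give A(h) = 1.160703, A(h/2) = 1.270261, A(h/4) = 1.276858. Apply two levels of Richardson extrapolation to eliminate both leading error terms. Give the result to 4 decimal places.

First eliminate the h^4 term (factor 2^4 = 16):
  B₁ = (16·1.270261 − 1.160703)/15 = 1.277565
  B₂ = (16·1.276858 − 1.270261)/15 = 1.277298
Then eliminate the h^5 term (factor 2^5 = 32):
  (32·1.277298 − 1.277565)/31 = 1.277289

1.2773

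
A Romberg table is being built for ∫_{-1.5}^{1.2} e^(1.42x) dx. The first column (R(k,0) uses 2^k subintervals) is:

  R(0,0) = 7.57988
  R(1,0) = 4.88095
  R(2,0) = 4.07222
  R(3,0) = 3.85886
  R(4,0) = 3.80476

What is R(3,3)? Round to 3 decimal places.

3.787

Richardson extrapolation on the trapezoidal column (denominator 4−1=3):
R(1,1) = 4.88095 + (4.88095 − 7.57988)/3 = 3.98131
R(2,1) = 4.07222 + (4.07222 − 4.88095)/3 = 3.80264
R(3,1) = 3.85886 + (3.85886 − 4.07222)/3 = 3.78774
R(2,2) = (16·3.80264 − 3.98131) / 15 = 3.79073
R(3,2) = (16·3.78774 − 3.80264) / 15 = 3.78675
R(3,3) = (64·3.78675 − 3.79073) / 63 = 3.78669
(Column j=1 coincides with Simpson's rule on the same nodes.)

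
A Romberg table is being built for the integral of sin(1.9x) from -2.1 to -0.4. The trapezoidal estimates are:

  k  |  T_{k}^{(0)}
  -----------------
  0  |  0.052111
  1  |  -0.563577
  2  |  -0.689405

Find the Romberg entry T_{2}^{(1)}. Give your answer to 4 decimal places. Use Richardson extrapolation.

Richardson extrapolation on the trapezoidal column (denominator 4−1=3):
T_{2}^{(1)} = (4·(-0.689405) − (-0.563577)) / 3 = -0.731348

-0.7313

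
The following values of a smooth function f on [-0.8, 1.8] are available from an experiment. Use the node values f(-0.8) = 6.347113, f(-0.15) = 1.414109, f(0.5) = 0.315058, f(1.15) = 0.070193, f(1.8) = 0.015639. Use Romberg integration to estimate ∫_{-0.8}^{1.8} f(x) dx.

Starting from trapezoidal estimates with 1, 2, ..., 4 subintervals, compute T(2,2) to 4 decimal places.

T(0,0) (trapezoid, 1 panel, h=2.6000): 8.271578
T(1,0) (trapezoid, 2 panels, h=1.3000): 4.545364
T(2,0) (trapezoid, 4 panels, h=0.6500): 3.237478
T(1,1) = 4.545364 + (4.545364 − 8.271578)/3 = 3.303293
T(2,1) = 3.237478 + (3.237478 − 4.545364)/3 = 2.801516
T(2,2) = 2.801516 + (2.801516 − 3.303293)/15 = 2.768064

2.7681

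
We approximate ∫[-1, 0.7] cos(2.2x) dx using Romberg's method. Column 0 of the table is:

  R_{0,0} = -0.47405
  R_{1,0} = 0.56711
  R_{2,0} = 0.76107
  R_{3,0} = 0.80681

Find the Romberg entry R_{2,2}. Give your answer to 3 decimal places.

R_{1,1} = 0.56711 + (0.56711 − (-0.47405))/3 = 0.91416
R_{2,1} = 0.76107 + (0.76107 − 0.56711)/3 = 0.82572
R_{2,2} = 0.82572 + (0.82572 − 0.91416)/15 = 0.81982

0.820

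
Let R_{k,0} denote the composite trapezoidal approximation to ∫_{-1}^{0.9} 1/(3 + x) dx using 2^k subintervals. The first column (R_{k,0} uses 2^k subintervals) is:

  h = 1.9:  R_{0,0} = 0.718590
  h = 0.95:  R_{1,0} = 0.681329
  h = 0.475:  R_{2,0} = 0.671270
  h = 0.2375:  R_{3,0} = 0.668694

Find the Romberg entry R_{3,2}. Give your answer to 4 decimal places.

0.6678

Richardson extrapolation on the trapezoidal column (denominator 4−1=3):
R_{2,1} = 0.671270 + (0.671270 − 0.681329)/3 = 0.667917
R_{3,1} = (4·0.668694 − 0.671270) / 3 = 0.667835
R_{3,2} = (16·0.667835 − 0.667917) / 15 = 0.667830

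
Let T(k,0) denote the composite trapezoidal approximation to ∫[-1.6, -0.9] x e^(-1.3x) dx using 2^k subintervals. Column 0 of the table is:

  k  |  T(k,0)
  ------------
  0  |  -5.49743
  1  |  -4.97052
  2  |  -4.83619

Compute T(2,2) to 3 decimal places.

T(1,1) = -4.97052 + (-4.97052 − (-5.49743))/3 = -4.79488
T(2,1) = (4·(-4.83619) − (-4.97052)) / 3 = -4.79141
T(2,2) = (16·(-4.79141) − (-4.79488)) / 15 = -4.79118

-4.791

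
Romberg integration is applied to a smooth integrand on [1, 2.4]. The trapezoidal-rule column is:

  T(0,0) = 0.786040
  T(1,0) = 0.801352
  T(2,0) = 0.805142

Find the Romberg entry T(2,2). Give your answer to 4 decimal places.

T(1,1) = (4·0.801352 − 0.786040) / 3 = 0.806456
T(2,1) = (4·0.805142 − 0.801352) / 3 = 0.806405
T(2,2) = 0.806405 + (0.806405 − 0.806456)/15 = 0.806402

0.8064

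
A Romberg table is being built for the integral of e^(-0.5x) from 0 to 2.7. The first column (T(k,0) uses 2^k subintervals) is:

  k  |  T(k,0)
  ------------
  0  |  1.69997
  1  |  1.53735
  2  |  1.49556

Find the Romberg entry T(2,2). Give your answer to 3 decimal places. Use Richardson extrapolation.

1.482

T(1,1) = (4·1.53735 − 1.69997) / 3 = 1.48314
T(2,1) = (4·1.49556 − 1.53735) / 3 = 1.48163
T(2,2) = (16·1.48163 − 1.48314) / 15 = 1.48153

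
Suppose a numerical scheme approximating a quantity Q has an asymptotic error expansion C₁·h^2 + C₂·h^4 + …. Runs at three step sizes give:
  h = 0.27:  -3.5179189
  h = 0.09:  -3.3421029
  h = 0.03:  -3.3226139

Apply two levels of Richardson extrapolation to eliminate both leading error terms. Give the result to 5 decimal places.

-3.32018

First eliminate the h^2 term (factor 3^2 = 9):
  B₁ = (9·(-3.3421029) − (-3.5179189))/8 = -3.3201259
  B₂ = (9·(-3.3226139) − (-3.3421029))/8 = -3.3201778
Then eliminate the h^4 term (factor 3^4 = 81):
  (81·(-3.3201778) − (-3.3201259))/80 = -3.3201784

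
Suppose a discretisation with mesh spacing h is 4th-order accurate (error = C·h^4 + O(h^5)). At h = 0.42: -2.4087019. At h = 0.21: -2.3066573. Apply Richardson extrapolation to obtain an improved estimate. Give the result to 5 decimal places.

-2.29985

Extrapolated value = (16·A(h/2) − A(h)) / (16 − 1)
= (16·(-2.3066573) − (-2.4087019)) / 15
= -34.4978149 / 15 = -2.2998543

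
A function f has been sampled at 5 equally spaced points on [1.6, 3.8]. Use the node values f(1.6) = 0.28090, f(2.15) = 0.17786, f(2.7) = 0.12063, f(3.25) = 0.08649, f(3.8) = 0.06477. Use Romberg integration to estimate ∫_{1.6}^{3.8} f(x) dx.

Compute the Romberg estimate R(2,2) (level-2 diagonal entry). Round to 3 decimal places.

0.301

R(0,0) (trapezoid, 1 panel, h=2.2000): 0.38024
R(1,0) (trapezoid, 2 panels, h=1.1000): 0.32281
R(2,0) (trapezoid, 4 panels, h=0.5500): 0.30680
R(1,1) = 0.32281 + (0.32281 − 0.38024)/3 = 0.30367
R(2,1) = 0.30680 + (0.30680 − 0.32281)/3 = 0.30146
R(2,2) = 0.30146 + (0.30146 − 0.30367)/15 = 0.30131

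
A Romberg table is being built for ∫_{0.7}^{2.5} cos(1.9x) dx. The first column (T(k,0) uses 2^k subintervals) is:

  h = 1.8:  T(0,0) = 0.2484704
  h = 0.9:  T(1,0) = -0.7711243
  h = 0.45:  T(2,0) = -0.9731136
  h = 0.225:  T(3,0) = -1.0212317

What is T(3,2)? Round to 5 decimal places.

-1.03706

Richardson extrapolation on the trapezoidal column (denominator 4−1=3):
T(2,1) = -0.9731136 + (-0.9731136 − (-0.7711243))/3 = -1.0404434
T(3,1) = (4·(-1.0212317) − (-0.9731136)) / 3 = -1.0372711
T(3,2) = -1.0372711 + (-1.0372711 − (-1.0404434))/15 = -1.0370596
(Column j=1 coincides with Simpson's rule on the same nodes.)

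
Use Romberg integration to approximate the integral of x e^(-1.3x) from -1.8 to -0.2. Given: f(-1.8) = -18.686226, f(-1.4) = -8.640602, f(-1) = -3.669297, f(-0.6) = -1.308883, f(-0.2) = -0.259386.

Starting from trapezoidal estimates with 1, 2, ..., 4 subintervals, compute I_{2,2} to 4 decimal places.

I_{0,0} (trapezoid, 1 panel, h=1.6000): -15.156490
I_{1,0} (trapezoid, 2 panels, h=0.8000): -10.513682
I_{2,0} (trapezoid, 4 panels, h=0.4000): -9.236635
I_{1,1} = -10.513682 + (-10.513682 − (-15.156490))/3 = -8.966079
I_{2,1} = -9.236635 + (-9.236635 − (-10.513682))/3 = -8.810953
I_{2,2} = -8.810953 + (-8.810953 − (-8.966079))/15 = -8.800611

-8.8006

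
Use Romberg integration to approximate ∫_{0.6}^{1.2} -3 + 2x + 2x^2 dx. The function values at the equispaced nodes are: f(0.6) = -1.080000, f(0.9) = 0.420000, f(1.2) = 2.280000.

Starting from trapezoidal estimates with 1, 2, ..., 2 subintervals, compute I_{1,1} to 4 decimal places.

I_{0,0} (trapezoid, 1 panel, h=0.6000): 0.360000
I_{1,0} (trapezoid, 2 panels, h=0.3000): 0.306000
I_{1,1} = 0.306000 + (0.306000 − 0.360000)/3 = 0.288000

0.2880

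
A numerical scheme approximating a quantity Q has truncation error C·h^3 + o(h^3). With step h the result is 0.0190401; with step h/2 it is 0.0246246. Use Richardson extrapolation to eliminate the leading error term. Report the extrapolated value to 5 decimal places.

The leading error scales as h^3; refining by a factor of 2 reduces it by 2^3 = 8.
Extrapolated value = (8·A(h/2) − A(h)) / (8 − 1)
= (8·0.0246246 − 0.0190401) / 7
= 0.1779567 / 7 = 0.0254224

0.02542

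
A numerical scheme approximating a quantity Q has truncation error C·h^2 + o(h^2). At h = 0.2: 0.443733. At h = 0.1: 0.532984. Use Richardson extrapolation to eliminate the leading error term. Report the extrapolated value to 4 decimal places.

0.5627

The leading error scales as h^2; refining by a factor of 2 reduces it by 2^2 = 4.
Extrapolated value = (4·A(h/2) − A(h)) / (4 − 1)
= (4·0.532984 − 0.443733) / 3
= 1.688203 / 3 = 0.562734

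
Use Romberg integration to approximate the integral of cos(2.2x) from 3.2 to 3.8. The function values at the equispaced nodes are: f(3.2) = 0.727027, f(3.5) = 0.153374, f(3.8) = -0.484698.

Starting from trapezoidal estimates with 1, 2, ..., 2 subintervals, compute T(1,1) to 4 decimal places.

T(0,0) (trapezoid, 1 panel, h=0.6000): 0.072699
T(1,0) (trapezoid, 2 panels, h=0.3000): 0.082362
T(1,1) = 0.082362 + (0.082362 − 0.072699)/3 = 0.085583

0.0856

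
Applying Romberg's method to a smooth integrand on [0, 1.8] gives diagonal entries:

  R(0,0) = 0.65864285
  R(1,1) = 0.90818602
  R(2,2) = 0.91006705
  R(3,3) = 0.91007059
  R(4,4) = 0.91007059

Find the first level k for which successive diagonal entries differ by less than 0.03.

|R(1,1) − R(0,0)| = 0.24954317 ≥ 0.03
|R(2,2) − R(1,1)| = 0.00188103 < 0.03

k = 2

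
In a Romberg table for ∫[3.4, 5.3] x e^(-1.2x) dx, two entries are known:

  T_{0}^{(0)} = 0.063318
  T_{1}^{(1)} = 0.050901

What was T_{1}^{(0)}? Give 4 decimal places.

From T_{1}^{(1)} = (4·T_{1}^{(0)} − T_{0}^{(0)})/3, solve for T_{1}^{(0)}:
4·T_{1}^{(0)} = 3·0.050901 + 0.063318 = 0.216021
T_{1}^{(0)} = 0.054005

0.0540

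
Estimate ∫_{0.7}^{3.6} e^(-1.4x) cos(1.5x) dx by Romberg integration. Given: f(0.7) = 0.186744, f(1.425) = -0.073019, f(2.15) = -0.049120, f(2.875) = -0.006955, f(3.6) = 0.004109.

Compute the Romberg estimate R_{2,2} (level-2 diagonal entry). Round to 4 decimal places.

-0.0584

R_{0,0} (trapezoid, 1 panel, h=2.9000): 0.276737
R_{1,0} (trapezoid, 2 panels, h=1.4500): 0.067144
R_{2,0} (trapezoid, 4 panels, h=0.7250): -0.024409
R_{1,1} = 0.067144 + (0.067144 − 0.276737)/3 = -0.002720
R_{2,1} = -0.024409 + (-0.024409 − 0.067144)/3 = -0.054927
R_{2,2} = -0.054927 + (-0.054927 − (-0.002720))/15 = -0.058407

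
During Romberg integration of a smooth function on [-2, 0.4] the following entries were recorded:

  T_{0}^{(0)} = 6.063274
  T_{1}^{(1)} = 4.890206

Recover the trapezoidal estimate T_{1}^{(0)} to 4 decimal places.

From T_{1}^{(1)} = (4·T_{1}^{(0)} − T_{0}^{(0)})/3, solve for T_{1}^{(0)}:
4·T_{1}^{(0)} = 3·4.890206 + 6.063274 = 20.733892
T_{1}^{(0)} = 5.183473

5.1835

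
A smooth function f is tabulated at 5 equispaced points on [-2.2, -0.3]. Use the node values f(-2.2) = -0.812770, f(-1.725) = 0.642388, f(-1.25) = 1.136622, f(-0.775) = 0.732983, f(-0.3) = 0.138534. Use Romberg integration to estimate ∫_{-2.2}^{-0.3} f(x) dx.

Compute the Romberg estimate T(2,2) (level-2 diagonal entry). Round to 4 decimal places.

T(0,0) (trapezoid, 1 panel, h=1.9000): -0.640524
T(1,0) (trapezoid, 2 panels, h=0.9500): 0.759529
T(2,0) (trapezoid, 4 panels, h=0.4750): 1.033066
T(1,1) = 0.759529 + (0.759529 − (-0.640524))/3 = 1.226213
T(2,1) = 1.033066 + (1.033066 − 0.759529)/3 = 1.124245
T(2,2) = 1.124245 + (1.124245 − 1.226213)/15 = 1.117447

1.1174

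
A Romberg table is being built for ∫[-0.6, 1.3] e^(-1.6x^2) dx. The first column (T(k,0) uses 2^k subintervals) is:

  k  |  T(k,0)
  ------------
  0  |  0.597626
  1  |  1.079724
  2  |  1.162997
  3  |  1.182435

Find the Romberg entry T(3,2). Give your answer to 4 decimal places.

Richardson extrapolation on the trapezoidal column (denominator 4−1=3):
T(2,1) = (4·1.162997 − 1.079724) / 3 = 1.190755
T(3,1) = (4·1.182435 − 1.162997) / 3 = 1.188914
T(3,2) = 1.188914 + (1.188914 − 1.190755)/15 = 1.188791
(Column j=1 coincides with Simpson's rule on the same nodes.)

1.1888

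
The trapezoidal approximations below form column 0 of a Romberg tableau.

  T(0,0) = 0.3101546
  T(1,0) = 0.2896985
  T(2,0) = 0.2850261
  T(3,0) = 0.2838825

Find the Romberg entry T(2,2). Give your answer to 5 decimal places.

Richardson extrapolation on the trapezoidal column (denominator 4−1=3):
T(1,1) = (4·0.2896985 − 0.3101546) / 3 = 0.2828798
T(2,1) = 0.2850261 + (0.2850261 − 0.2896985)/3 = 0.2834686
T(2,2) = 0.2834686 + (0.2834686 − 0.2828798)/15 = 0.2835079

0.28351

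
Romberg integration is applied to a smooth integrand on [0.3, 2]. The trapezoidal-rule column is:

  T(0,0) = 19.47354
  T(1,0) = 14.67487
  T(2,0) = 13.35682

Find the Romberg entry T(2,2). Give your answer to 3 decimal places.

Richardson extrapolation on the trapezoidal column (denominator 4−1=3):
T(1,1) = 14.67487 + (14.67487 − 19.47354)/3 = 13.07531
T(2,1) = (4·13.35682 − 14.67487) / 3 = 12.91747
T(2,2) = (16·12.91747 − 13.07531) / 15 = 12.90695
(Column j=1 coincides with Simpson's rule on the same nodes.)

12.907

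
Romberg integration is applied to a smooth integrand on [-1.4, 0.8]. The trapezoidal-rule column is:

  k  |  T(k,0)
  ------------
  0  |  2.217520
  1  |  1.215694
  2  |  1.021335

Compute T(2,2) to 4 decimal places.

0.9615

T(1,1) = (4·1.215694 − 2.217520) / 3 = 0.881752
T(2,1) = 1.021335 + (1.021335 − 1.215694)/3 = 0.956549
T(2,2) = (16·0.956549 − 0.881752) / 15 = 0.961535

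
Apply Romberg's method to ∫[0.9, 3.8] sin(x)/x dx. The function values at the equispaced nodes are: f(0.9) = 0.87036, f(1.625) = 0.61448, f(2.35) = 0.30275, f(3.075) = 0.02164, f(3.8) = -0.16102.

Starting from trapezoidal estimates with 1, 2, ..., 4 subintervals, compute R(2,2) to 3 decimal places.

0.933

R(0,0) (trapezoid, 1 panel, h=2.9000): 1.02854
R(1,0) (trapezoid, 2 panels, h=1.4500): 0.95326
R(2,0) (trapezoid, 4 panels, h=0.7250): 0.93782
R(1,1) = 0.95326 + (0.95326 − 1.02854)/3 = 0.92817
R(2,1) = 0.93782 + (0.93782 − 0.95326)/3 = 0.93267
R(2,2) = 0.93267 + (0.93267 − 0.92817)/15 = 0.93297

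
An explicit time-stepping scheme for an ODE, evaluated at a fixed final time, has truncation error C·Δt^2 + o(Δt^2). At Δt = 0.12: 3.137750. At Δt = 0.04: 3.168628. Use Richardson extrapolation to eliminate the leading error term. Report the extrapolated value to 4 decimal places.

3.1725

The leading error scales as Δt^2; refining by a factor of 3 reduces it by 3^2 = 9.
Extrapolated value = (9·A(Δt/3) − A(Δt)) / (9 − 1)
= (9·3.168628 − 3.137750) / 8
= 25.379902 / 8 = 3.172488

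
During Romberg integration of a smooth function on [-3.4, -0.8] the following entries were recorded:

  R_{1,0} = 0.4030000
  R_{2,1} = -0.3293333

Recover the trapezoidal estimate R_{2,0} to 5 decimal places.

From R_{2,1} = (4·R_{2,0} − R_{1,0})/3, solve for R_{2,0}:
4·R_{2,0} = 3·(-0.3293333) + 0.4030000 = -0.5849999
R_{2,0} = -0.1462500

-0.14625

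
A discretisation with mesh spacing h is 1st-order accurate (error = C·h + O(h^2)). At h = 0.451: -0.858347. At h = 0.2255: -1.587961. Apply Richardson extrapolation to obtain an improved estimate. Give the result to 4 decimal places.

Extrapolated value = (2·A(h/2) − A(h)) / (2 − 1)
= (2·(-1.587961) − (-0.858347)) / 1
= -2.317575 / 1 = -2.317575

-2.3176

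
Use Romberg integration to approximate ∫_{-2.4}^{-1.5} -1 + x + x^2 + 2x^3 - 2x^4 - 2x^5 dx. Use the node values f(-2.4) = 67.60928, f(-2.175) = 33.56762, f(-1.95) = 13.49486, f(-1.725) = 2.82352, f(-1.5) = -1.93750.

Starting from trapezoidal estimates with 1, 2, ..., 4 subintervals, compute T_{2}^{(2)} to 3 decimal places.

T_{0}^{(0)} (trapezoid, 1 panel, h=0.9000): 29.55230
T_{1}^{(0)} (trapezoid, 2 panels, h=0.4500): 20.84884
T_{2}^{(0)} (trapezoid, 4 panels, h=0.2250): 18.61243
T_{1}^{(1)} = 20.84884 + (20.84884 − 29.55230)/3 = 17.94769
T_{2}^{(1)} = 18.61243 + (18.61243 − 20.84884)/3 = 17.86696
T_{2}^{(2)} = 17.86696 + (17.86696 − 17.94769)/15 = 17.86158

17.862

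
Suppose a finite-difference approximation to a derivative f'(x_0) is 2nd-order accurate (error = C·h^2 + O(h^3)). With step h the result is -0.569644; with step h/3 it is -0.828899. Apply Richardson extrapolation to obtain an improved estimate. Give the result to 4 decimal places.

-0.8613

Extrapolated value = (9·A(h/3) − A(h)) / (9 − 1)
= (9·(-0.828899) − (-0.569644)) / 8
= -6.890447 / 8 = -0.861306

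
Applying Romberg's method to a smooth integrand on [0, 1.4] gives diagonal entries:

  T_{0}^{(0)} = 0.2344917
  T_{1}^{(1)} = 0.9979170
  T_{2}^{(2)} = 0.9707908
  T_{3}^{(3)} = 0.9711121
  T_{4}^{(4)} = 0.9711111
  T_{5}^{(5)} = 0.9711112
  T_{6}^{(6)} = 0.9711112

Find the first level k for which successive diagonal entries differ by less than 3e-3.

|T_{1}^{(1)} − T_{0}^{(0)}| = 0.7634253 ≥ 3e-3
|T_{2}^{(2)} − T_{1}^{(1)}| = 0.0271262 ≥ 3e-3
|T_{3}^{(3)} − T_{2}^{(2)}| = 0.0003213 < 3e-3

k = 3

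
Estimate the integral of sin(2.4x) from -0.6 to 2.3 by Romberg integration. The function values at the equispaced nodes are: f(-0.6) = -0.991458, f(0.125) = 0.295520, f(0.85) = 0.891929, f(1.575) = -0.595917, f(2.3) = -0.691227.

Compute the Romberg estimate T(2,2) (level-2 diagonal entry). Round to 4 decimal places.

T(0,0) (trapezoid, 1 panel, h=2.9000): -2.439893
T(1,0) (trapezoid, 2 panels, h=1.4500): 0.073350
T(2,0) (trapezoid, 4 panels, h=0.7250): -0.181113
T(1,1) = 0.073350 + (0.073350 − (-2.439893))/3 = 0.911098
T(2,1) = -0.181113 + (-0.181113 − 0.073350)/3 = -0.265934
T(2,2) = -0.265934 + (-0.265934 − 0.911098)/15 = -0.344403

-0.3444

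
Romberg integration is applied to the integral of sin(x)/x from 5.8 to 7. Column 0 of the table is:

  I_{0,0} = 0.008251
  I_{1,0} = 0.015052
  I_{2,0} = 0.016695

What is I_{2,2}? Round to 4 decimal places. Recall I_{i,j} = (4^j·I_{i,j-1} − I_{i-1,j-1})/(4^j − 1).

Richardson extrapolation on the trapezoidal column (denominator 4−1=3):
I_{1,1} = 0.015052 + (0.015052 − 0.008251)/3 = 0.017319
I_{2,1} = (4·0.016695 − 0.015052) / 3 = 0.017243
I_{2,2} = 0.017243 + (0.017243 − 0.017319)/15 = 0.017238

0.0172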